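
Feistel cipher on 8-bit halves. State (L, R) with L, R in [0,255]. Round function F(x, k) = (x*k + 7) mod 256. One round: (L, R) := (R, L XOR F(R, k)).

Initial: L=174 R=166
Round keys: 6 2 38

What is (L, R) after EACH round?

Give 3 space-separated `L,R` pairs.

Round 1 (k=6): L=166 R=69
Round 2 (k=2): L=69 R=55
Round 3 (k=38): L=55 R=116

Answer: 166,69 69,55 55,116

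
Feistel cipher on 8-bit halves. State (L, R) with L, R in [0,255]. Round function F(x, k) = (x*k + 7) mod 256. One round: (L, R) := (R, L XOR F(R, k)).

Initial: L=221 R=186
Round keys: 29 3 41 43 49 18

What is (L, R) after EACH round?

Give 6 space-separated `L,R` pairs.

Answer: 186,196 196,233 233,156 156,210 210,165 165,115

Derivation:
Round 1 (k=29): L=186 R=196
Round 2 (k=3): L=196 R=233
Round 3 (k=41): L=233 R=156
Round 4 (k=43): L=156 R=210
Round 5 (k=49): L=210 R=165
Round 6 (k=18): L=165 R=115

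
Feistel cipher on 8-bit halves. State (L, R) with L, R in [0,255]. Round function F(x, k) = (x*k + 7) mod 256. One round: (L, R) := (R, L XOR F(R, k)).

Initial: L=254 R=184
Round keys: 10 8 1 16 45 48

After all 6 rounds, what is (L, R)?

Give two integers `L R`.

Round 1 (k=10): L=184 R=201
Round 2 (k=8): L=201 R=247
Round 3 (k=1): L=247 R=55
Round 4 (k=16): L=55 R=128
Round 5 (k=45): L=128 R=176
Round 6 (k=48): L=176 R=135

Answer: 176 135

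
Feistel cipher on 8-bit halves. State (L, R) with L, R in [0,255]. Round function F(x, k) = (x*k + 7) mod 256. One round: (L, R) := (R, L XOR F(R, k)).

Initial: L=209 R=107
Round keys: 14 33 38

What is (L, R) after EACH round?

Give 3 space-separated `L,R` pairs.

Round 1 (k=14): L=107 R=48
Round 2 (k=33): L=48 R=92
Round 3 (k=38): L=92 R=159

Answer: 107,48 48,92 92,159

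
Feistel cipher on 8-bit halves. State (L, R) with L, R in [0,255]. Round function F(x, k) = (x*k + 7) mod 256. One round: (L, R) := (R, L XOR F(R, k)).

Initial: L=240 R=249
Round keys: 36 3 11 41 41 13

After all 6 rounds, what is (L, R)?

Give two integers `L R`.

Round 1 (k=36): L=249 R=251
Round 2 (k=3): L=251 R=1
Round 3 (k=11): L=1 R=233
Round 4 (k=41): L=233 R=89
Round 5 (k=41): L=89 R=161
Round 6 (k=13): L=161 R=109

Answer: 161 109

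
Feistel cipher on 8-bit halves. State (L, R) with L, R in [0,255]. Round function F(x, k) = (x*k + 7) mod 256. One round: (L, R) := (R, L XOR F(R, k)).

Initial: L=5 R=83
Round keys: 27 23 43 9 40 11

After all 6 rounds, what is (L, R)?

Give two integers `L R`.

Answer: 128 248

Derivation:
Round 1 (k=27): L=83 R=205
Round 2 (k=23): L=205 R=33
Round 3 (k=43): L=33 R=95
Round 4 (k=9): L=95 R=127
Round 5 (k=40): L=127 R=128
Round 6 (k=11): L=128 R=248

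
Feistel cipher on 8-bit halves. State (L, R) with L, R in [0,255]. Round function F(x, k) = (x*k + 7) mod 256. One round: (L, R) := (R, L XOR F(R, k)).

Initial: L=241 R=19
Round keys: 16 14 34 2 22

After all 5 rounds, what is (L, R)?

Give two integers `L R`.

Answer: 97 12

Derivation:
Round 1 (k=16): L=19 R=198
Round 2 (k=14): L=198 R=200
Round 3 (k=34): L=200 R=81
Round 4 (k=2): L=81 R=97
Round 5 (k=22): L=97 R=12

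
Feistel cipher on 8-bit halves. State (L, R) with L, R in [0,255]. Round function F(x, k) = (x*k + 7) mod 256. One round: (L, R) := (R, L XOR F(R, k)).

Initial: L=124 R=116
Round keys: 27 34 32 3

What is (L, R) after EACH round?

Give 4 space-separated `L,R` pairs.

Round 1 (k=27): L=116 R=63
Round 2 (k=34): L=63 R=17
Round 3 (k=32): L=17 R=24
Round 4 (k=3): L=24 R=94

Answer: 116,63 63,17 17,24 24,94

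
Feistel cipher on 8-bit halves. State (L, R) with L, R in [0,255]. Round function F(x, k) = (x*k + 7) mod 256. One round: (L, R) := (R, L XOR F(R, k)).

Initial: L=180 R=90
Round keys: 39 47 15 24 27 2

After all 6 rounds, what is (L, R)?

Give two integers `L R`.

Answer: 130 136

Derivation:
Round 1 (k=39): L=90 R=9
Round 2 (k=47): L=9 R=244
Round 3 (k=15): L=244 R=90
Round 4 (k=24): L=90 R=131
Round 5 (k=27): L=131 R=130
Round 6 (k=2): L=130 R=136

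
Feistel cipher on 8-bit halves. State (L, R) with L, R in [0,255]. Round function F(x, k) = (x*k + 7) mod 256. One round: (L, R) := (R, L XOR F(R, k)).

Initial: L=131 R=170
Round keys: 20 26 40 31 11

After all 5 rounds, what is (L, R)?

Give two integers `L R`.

Answer: 241 225

Derivation:
Round 1 (k=20): L=170 R=204
Round 2 (k=26): L=204 R=21
Round 3 (k=40): L=21 R=131
Round 4 (k=31): L=131 R=241
Round 5 (k=11): L=241 R=225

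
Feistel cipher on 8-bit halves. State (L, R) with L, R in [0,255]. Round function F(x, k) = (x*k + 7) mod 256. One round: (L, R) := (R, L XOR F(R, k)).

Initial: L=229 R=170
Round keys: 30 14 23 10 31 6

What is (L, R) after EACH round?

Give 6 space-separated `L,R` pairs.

Round 1 (k=30): L=170 R=22
Round 2 (k=14): L=22 R=145
Round 3 (k=23): L=145 R=24
Round 4 (k=10): L=24 R=102
Round 5 (k=31): L=102 R=121
Round 6 (k=6): L=121 R=187

Answer: 170,22 22,145 145,24 24,102 102,121 121,187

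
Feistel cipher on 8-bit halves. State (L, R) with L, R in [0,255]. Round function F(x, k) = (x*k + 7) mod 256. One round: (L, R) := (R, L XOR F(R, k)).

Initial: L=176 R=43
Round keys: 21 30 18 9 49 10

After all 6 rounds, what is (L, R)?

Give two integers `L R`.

Answer: 214 203

Derivation:
Round 1 (k=21): L=43 R=62
Round 2 (k=30): L=62 R=96
Round 3 (k=18): L=96 R=249
Round 4 (k=9): L=249 R=168
Round 5 (k=49): L=168 R=214
Round 6 (k=10): L=214 R=203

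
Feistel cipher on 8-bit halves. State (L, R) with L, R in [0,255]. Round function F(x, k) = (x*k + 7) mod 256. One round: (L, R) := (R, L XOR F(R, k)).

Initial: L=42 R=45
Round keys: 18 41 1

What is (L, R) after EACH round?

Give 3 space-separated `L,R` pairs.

Round 1 (k=18): L=45 R=27
Round 2 (k=41): L=27 R=119
Round 3 (k=1): L=119 R=101

Answer: 45,27 27,119 119,101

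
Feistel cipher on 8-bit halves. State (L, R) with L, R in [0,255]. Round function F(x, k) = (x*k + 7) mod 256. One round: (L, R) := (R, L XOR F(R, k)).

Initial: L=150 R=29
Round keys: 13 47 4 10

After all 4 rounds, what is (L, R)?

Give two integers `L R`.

Round 1 (k=13): L=29 R=22
Round 2 (k=47): L=22 R=12
Round 3 (k=4): L=12 R=33
Round 4 (k=10): L=33 R=93

Answer: 33 93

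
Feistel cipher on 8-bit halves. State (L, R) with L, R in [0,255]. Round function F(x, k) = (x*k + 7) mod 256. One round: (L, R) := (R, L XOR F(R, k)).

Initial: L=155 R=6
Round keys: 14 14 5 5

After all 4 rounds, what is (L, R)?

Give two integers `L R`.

Answer: 76 2

Derivation:
Round 1 (k=14): L=6 R=192
Round 2 (k=14): L=192 R=129
Round 3 (k=5): L=129 R=76
Round 4 (k=5): L=76 R=2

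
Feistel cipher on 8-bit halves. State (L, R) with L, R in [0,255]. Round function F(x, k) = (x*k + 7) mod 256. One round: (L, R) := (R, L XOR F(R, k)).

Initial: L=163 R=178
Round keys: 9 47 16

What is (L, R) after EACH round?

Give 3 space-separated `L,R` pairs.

Round 1 (k=9): L=178 R=234
Round 2 (k=47): L=234 R=79
Round 3 (k=16): L=79 R=29

Answer: 178,234 234,79 79,29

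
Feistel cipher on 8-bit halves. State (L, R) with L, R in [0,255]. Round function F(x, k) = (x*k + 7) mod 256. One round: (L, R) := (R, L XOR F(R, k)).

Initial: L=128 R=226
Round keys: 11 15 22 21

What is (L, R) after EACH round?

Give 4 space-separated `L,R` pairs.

Answer: 226,61 61,120 120,106 106,193

Derivation:
Round 1 (k=11): L=226 R=61
Round 2 (k=15): L=61 R=120
Round 3 (k=22): L=120 R=106
Round 4 (k=21): L=106 R=193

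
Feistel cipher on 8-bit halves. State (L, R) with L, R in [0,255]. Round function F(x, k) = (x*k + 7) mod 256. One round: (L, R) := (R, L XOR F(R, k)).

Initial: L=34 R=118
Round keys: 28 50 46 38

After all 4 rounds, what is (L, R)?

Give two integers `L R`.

Answer: 68 120

Derivation:
Round 1 (k=28): L=118 R=205
Round 2 (k=50): L=205 R=103
Round 3 (k=46): L=103 R=68
Round 4 (k=38): L=68 R=120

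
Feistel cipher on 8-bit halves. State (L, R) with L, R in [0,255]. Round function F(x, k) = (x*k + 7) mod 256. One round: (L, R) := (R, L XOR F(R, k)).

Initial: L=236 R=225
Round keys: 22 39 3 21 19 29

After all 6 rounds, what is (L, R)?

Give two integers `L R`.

Answer: 1 187

Derivation:
Round 1 (k=22): L=225 R=177
Round 2 (k=39): L=177 R=31
Round 3 (k=3): L=31 R=213
Round 4 (k=21): L=213 R=159
Round 5 (k=19): L=159 R=1
Round 6 (k=29): L=1 R=187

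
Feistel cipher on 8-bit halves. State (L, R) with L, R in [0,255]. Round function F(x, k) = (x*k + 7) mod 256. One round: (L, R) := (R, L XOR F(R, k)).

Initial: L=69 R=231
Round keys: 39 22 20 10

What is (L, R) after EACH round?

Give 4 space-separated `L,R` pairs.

Answer: 231,125 125,34 34,210 210,25

Derivation:
Round 1 (k=39): L=231 R=125
Round 2 (k=22): L=125 R=34
Round 3 (k=20): L=34 R=210
Round 4 (k=10): L=210 R=25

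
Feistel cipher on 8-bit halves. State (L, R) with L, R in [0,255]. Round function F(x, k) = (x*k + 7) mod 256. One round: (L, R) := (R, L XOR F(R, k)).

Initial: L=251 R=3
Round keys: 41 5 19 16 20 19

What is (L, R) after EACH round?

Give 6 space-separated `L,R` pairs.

Answer: 3,121 121,103 103,213 213,48 48,18 18,109

Derivation:
Round 1 (k=41): L=3 R=121
Round 2 (k=5): L=121 R=103
Round 3 (k=19): L=103 R=213
Round 4 (k=16): L=213 R=48
Round 5 (k=20): L=48 R=18
Round 6 (k=19): L=18 R=109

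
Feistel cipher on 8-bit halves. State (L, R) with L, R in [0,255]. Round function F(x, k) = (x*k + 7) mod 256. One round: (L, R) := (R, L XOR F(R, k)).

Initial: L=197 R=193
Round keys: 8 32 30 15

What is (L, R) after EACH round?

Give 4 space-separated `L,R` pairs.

Answer: 193,202 202,134 134,113 113,32

Derivation:
Round 1 (k=8): L=193 R=202
Round 2 (k=32): L=202 R=134
Round 3 (k=30): L=134 R=113
Round 4 (k=15): L=113 R=32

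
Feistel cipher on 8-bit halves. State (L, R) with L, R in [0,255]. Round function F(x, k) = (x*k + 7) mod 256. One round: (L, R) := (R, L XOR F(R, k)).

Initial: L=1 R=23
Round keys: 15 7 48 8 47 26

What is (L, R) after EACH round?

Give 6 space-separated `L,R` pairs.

Answer: 23,97 97,185 185,214 214,14 14,79 79,3

Derivation:
Round 1 (k=15): L=23 R=97
Round 2 (k=7): L=97 R=185
Round 3 (k=48): L=185 R=214
Round 4 (k=8): L=214 R=14
Round 5 (k=47): L=14 R=79
Round 6 (k=26): L=79 R=3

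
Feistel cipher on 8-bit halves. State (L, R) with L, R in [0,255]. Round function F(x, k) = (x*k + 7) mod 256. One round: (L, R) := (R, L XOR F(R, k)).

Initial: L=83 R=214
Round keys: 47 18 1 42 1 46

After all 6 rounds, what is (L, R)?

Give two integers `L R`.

Round 1 (k=47): L=214 R=2
Round 2 (k=18): L=2 R=253
Round 3 (k=1): L=253 R=6
Round 4 (k=42): L=6 R=254
Round 5 (k=1): L=254 R=3
Round 6 (k=46): L=3 R=111

Answer: 3 111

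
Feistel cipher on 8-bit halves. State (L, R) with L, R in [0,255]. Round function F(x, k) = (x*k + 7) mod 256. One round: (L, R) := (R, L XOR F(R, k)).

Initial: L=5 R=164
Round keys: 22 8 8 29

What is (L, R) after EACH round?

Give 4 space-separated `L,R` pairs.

Answer: 164,26 26,115 115,133 133,107

Derivation:
Round 1 (k=22): L=164 R=26
Round 2 (k=8): L=26 R=115
Round 3 (k=8): L=115 R=133
Round 4 (k=29): L=133 R=107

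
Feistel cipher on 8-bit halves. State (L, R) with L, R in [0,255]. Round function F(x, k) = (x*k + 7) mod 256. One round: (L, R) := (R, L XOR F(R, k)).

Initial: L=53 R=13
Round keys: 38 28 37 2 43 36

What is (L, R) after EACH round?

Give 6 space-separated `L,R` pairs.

Answer: 13,192 192,10 10,185 185,115 115,225 225,216

Derivation:
Round 1 (k=38): L=13 R=192
Round 2 (k=28): L=192 R=10
Round 3 (k=37): L=10 R=185
Round 4 (k=2): L=185 R=115
Round 5 (k=43): L=115 R=225
Round 6 (k=36): L=225 R=216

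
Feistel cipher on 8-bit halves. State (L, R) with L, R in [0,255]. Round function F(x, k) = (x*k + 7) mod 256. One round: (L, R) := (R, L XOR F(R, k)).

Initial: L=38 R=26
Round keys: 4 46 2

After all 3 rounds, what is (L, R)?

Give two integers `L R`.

Answer: 63 204

Derivation:
Round 1 (k=4): L=26 R=73
Round 2 (k=46): L=73 R=63
Round 3 (k=2): L=63 R=204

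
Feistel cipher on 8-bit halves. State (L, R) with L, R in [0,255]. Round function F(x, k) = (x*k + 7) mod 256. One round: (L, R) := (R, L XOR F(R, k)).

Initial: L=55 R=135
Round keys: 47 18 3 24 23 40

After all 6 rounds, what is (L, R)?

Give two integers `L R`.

Answer: 96 50

Derivation:
Round 1 (k=47): L=135 R=231
Round 2 (k=18): L=231 R=194
Round 3 (k=3): L=194 R=170
Round 4 (k=24): L=170 R=53
Round 5 (k=23): L=53 R=96
Round 6 (k=40): L=96 R=50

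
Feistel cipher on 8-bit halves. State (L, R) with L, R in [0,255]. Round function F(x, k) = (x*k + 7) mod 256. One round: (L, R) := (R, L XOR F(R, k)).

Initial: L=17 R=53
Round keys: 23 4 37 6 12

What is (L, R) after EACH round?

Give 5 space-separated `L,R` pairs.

Round 1 (k=23): L=53 R=219
Round 2 (k=4): L=219 R=70
Round 3 (k=37): L=70 R=254
Round 4 (k=6): L=254 R=189
Round 5 (k=12): L=189 R=29

Answer: 53,219 219,70 70,254 254,189 189,29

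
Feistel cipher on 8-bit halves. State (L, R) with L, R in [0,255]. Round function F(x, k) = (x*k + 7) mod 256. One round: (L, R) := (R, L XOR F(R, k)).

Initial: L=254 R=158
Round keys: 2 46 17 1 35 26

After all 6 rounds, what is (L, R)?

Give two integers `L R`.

Round 1 (k=2): L=158 R=189
Round 2 (k=46): L=189 R=99
Round 3 (k=17): L=99 R=39
Round 4 (k=1): L=39 R=77
Round 5 (k=35): L=77 R=169
Round 6 (k=26): L=169 R=124

Answer: 169 124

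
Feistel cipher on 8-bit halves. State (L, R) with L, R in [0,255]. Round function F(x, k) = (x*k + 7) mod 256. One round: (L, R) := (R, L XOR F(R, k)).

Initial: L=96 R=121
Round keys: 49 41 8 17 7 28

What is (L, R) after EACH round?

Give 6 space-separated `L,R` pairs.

Round 1 (k=49): L=121 R=80
Round 2 (k=41): L=80 R=174
Round 3 (k=8): L=174 R=39
Round 4 (k=17): L=39 R=48
Round 5 (k=7): L=48 R=112
Round 6 (k=28): L=112 R=119

Answer: 121,80 80,174 174,39 39,48 48,112 112,119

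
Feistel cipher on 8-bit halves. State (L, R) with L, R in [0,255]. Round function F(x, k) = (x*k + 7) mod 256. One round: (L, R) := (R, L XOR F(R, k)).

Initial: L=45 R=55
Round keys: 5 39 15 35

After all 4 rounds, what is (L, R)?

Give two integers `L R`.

Round 1 (k=5): L=55 R=55
Round 2 (k=39): L=55 R=95
Round 3 (k=15): L=95 R=175
Round 4 (k=35): L=175 R=171

Answer: 175 171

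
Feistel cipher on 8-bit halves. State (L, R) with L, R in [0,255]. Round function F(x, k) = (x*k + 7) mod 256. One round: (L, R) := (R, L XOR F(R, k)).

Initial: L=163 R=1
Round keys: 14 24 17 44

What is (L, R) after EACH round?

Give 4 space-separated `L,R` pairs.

Round 1 (k=14): L=1 R=182
Round 2 (k=24): L=182 R=22
Round 3 (k=17): L=22 R=203
Round 4 (k=44): L=203 R=253

Answer: 1,182 182,22 22,203 203,253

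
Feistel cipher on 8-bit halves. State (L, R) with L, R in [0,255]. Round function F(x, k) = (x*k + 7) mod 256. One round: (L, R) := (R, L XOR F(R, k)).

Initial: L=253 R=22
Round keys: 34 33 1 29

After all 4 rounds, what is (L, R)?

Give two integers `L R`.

Answer: 196 248

Derivation:
Round 1 (k=34): L=22 R=14
Round 2 (k=33): L=14 R=195
Round 3 (k=1): L=195 R=196
Round 4 (k=29): L=196 R=248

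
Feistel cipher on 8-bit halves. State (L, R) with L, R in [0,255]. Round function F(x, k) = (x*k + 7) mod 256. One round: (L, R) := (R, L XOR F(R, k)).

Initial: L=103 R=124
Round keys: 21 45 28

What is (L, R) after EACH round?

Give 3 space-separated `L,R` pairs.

Answer: 124,84 84,183 183,95

Derivation:
Round 1 (k=21): L=124 R=84
Round 2 (k=45): L=84 R=183
Round 3 (k=28): L=183 R=95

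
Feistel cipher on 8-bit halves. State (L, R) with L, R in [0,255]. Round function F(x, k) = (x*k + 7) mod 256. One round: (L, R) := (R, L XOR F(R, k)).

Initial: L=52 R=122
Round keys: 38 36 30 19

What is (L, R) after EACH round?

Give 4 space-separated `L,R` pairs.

Answer: 122,23 23,57 57,162 162,52

Derivation:
Round 1 (k=38): L=122 R=23
Round 2 (k=36): L=23 R=57
Round 3 (k=30): L=57 R=162
Round 4 (k=19): L=162 R=52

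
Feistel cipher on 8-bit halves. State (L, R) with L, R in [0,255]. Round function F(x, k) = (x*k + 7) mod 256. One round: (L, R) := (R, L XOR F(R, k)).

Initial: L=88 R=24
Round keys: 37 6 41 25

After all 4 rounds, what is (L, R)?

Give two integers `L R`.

Round 1 (k=37): L=24 R=39
Round 2 (k=6): L=39 R=233
Round 3 (k=41): L=233 R=127
Round 4 (k=25): L=127 R=135

Answer: 127 135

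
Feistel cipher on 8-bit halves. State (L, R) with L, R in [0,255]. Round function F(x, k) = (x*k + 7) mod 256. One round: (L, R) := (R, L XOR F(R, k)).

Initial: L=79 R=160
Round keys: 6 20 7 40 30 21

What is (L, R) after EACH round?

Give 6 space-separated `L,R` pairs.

Round 1 (k=6): L=160 R=136
Round 2 (k=20): L=136 R=7
Round 3 (k=7): L=7 R=176
Round 4 (k=40): L=176 R=128
Round 5 (k=30): L=128 R=183
Round 6 (k=21): L=183 R=138

Answer: 160,136 136,7 7,176 176,128 128,183 183,138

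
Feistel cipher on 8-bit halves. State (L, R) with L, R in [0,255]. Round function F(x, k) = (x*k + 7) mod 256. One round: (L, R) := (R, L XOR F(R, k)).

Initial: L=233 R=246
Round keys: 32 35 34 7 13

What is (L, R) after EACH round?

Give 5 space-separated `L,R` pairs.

Round 1 (k=32): L=246 R=46
Round 2 (k=35): L=46 R=167
Round 3 (k=34): L=167 R=27
Round 4 (k=7): L=27 R=99
Round 5 (k=13): L=99 R=21

Answer: 246,46 46,167 167,27 27,99 99,21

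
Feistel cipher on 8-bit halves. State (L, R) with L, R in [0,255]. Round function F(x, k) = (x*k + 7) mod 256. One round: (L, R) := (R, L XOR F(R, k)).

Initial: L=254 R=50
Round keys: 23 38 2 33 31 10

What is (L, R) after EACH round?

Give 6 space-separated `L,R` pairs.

Round 1 (k=23): L=50 R=123
Round 2 (k=38): L=123 R=123
Round 3 (k=2): L=123 R=134
Round 4 (k=33): L=134 R=54
Round 5 (k=31): L=54 R=23
Round 6 (k=10): L=23 R=219

Answer: 50,123 123,123 123,134 134,54 54,23 23,219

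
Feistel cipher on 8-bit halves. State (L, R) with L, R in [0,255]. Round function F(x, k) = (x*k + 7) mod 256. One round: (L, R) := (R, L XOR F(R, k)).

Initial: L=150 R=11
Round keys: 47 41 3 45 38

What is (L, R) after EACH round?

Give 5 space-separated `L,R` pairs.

Round 1 (k=47): L=11 R=154
Round 2 (k=41): L=154 R=186
Round 3 (k=3): L=186 R=175
Round 4 (k=45): L=175 R=112
Round 5 (k=38): L=112 R=8

Answer: 11,154 154,186 186,175 175,112 112,8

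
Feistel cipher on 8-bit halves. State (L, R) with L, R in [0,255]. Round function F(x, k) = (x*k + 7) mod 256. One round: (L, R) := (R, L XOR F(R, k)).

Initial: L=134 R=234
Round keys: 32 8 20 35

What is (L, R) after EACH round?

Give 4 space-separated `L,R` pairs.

Answer: 234,193 193,229 229,42 42,32

Derivation:
Round 1 (k=32): L=234 R=193
Round 2 (k=8): L=193 R=229
Round 3 (k=20): L=229 R=42
Round 4 (k=35): L=42 R=32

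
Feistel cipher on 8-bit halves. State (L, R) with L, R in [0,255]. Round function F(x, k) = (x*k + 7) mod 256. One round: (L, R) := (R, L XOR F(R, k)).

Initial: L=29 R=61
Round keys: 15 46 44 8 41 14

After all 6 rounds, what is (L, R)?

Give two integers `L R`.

Answer: 130 208

Derivation:
Round 1 (k=15): L=61 R=135
Round 2 (k=46): L=135 R=116
Round 3 (k=44): L=116 R=112
Round 4 (k=8): L=112 R=243
Round 5 (k=41): L=243 R=130
Round 6 (k=14): L=130 R=208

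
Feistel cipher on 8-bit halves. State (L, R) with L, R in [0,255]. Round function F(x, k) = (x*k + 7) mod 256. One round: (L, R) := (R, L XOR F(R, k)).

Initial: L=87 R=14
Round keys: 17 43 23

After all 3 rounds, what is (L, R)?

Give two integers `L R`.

Answer: 51 62

Derivation:
Round 1 (k=17): L=14 R=162
Round 2 (k=43): L=162 R=51
Round 3 (k=23): L=51 R=62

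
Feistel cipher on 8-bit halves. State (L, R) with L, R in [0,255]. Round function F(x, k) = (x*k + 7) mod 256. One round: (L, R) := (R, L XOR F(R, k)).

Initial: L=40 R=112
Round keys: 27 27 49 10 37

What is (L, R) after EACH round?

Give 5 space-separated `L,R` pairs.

Answer: 112,255 255,156 156,28 28,131 131,234

Derivation:
Round 1 (k=27): L=112 R=255
Round 2 (k=27): L=255 R=156
Round 3 (k=49): L=156 R=28
Round 4 (k=10): L=28 R=131
Round 5 (k=37): L=131 R=234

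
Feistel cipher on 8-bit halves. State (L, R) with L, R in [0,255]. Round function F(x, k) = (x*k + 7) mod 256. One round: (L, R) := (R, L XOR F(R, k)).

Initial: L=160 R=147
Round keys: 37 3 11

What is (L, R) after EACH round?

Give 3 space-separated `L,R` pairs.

Round 1 (k=37): L=147 R=230
Round 2 (k=3): L=230 R=42
Round 3 (k=11): L=42 R=51

Answer: 147,230 230,42 42,51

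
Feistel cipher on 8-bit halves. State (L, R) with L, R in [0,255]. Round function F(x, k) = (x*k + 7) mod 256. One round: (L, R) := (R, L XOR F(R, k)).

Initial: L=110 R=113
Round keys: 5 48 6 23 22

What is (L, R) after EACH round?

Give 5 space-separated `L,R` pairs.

Answer: 113,82 82,22 22,217 217,144 144,190

Derivation:
Round 1 (k=5): L=113 R=82
Round 2 (k=48): L=82 R=22
Round 3 (k=6): L=22 R=217
Round 4 (k=23): L=217 R=144
Round 5 (k=22): L=144 R=190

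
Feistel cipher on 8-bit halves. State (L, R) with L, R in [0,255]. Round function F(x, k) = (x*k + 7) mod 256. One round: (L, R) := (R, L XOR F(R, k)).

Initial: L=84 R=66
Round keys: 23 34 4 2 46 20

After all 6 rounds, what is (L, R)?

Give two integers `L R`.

Answer: 21 171

Derivation:
Round 1 (k=23): L=66 R=161
Round 2 (k=34): L=161 R=43
Round 3 (k=4): L=43 R=18
Round 4 (k=2): L=18 R=0
Round 5 (k=46): L=0 R=21
Round 6 (k=20): L=21 R=171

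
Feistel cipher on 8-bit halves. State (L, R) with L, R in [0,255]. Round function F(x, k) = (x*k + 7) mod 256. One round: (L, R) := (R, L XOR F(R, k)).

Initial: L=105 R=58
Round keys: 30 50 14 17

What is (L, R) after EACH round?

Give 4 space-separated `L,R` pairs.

Round 1 (k=30): L=58 R=186
Round 2 (k=50): L=186 R=97
Round 3 (k=14): L=97 R=239
Round 4 (k=17): L=239 R=135

Answer: 58,186 186,97 97,239 239,135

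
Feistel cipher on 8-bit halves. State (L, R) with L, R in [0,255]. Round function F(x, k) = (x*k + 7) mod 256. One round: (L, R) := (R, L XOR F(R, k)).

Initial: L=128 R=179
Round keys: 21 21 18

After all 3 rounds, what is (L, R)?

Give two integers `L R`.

Answer: 198 197

Derivation:
Round 1 (k=21): L=179 R=54
Round 2 (k=21): L=54 R=198
Round 3 (k=18): L=198 R=197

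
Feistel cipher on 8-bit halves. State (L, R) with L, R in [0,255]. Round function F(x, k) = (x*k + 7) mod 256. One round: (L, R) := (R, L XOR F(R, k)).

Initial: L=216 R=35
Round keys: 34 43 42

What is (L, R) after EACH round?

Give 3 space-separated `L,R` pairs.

Round 1 (k=34): L=35 R=117
Round 2 (k=43): L=117 R=141
Round 3 (k=42): L=141 R=92

Answer: 35,117 117,141 141,92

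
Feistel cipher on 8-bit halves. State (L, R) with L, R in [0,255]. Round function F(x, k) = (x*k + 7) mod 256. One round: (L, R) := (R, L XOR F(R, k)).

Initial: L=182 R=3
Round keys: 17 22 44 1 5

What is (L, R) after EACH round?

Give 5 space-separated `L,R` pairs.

Answer: 3,140 140,12 12,155 155,174 174,246

Derivation:
Round 1 (k=17): L=3 R=140
Round 2 (k=22): L=140 R=12
Round 3 (k=44): L=12 R=155
Round 4 (k=1): L=155 R=174
Round 5 (k=5): L=174 R=246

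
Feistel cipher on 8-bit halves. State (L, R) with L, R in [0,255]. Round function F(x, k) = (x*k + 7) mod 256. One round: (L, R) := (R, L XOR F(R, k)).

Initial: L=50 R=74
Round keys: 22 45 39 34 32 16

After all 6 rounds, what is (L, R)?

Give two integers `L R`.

Round 1 (k=22): L=74 R=81
Round 2 (k=45): L=81 R=14
Round 3 (k=39): L=14 R=120
Round 4 (k=34): L=120 R=249
Round 5 (k=32): L=249 R=95
Round 6 (k=16): L=95 R=14

Answer: 95 14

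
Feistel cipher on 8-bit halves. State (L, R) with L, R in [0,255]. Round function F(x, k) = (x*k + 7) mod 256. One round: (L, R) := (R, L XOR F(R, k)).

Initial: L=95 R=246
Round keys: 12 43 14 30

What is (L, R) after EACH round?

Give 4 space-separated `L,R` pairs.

Round 1 (k=12): L=246 R=208
Round 2 (k=43): L=208 R=1
Round 3 (k=14): L=1 R=197
Round 4 (k=30): L=197 R=28

Answer: 246,208 208,1 1,197 197,28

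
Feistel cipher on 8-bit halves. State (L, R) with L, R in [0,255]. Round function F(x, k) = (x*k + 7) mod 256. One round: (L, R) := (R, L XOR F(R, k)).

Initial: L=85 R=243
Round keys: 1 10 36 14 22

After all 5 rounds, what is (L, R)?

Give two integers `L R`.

Answer: 73 157

Derivation:
Round 1 (k=1): L=243 R=175
Round 2 (k=10): L=175 R=46
Round 3 (k=36): L=46 R=208
Round 4 (k=14): L=208 R=73
Round 5 (k=22): L=73 R=157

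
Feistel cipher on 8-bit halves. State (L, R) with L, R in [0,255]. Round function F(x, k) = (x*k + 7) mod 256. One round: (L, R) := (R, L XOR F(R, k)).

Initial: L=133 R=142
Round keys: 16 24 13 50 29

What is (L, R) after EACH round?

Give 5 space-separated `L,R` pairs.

Round 1 (k=16): L=142 R=98
Round 2 (k=24): L=98 R=185
Round 3 (k=13): L=185 R=14
Round 4 (k=50): L=14 R=122
Round 5 (k=29): L=122 R=215

Answer: 142,98 98,185 185,14 14,122 122,215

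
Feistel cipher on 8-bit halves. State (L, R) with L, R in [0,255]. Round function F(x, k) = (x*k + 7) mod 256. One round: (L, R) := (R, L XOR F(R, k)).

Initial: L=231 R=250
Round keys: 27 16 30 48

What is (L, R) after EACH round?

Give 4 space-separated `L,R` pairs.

Answer: 250,130 130,221 221,111 111,10

Derivation:
Round 1 (k=27): L=250 R=130
Round 2 (k=16): L=130 R=221
Round 3 (k=30): L=221 R=111
Round 4 (k=48): L=111 R=10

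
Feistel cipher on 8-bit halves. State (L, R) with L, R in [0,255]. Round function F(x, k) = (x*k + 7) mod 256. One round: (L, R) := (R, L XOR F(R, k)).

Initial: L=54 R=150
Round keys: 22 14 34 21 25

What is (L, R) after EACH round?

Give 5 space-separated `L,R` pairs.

Answer: 150,221 221,139 139,160 160,172 172,115

Derivation:
Round 1 (k=22): L=150 R=221
Round 2 (k=14): L=221 R=139
Round 3 (k=34): L=139 R=160
Round 4 (k=21): L=160 R=172
Round 5 (k=25): L=172 R=115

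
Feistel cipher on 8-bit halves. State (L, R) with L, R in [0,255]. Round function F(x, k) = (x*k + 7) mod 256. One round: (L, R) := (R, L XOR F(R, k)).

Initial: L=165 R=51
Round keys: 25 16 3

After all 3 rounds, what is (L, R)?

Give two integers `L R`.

Round 1 (k=25): L=51 R=167
Round 2 (k=16): L=167 R=68
Round 3 (k=3): L=68 R=116

Answer: 68 116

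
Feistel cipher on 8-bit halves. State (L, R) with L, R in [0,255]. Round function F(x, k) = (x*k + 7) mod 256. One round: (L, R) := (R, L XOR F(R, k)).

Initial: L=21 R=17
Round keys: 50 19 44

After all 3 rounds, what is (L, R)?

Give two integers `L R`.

Round 1 (k=50): L=17 R=76
Round 2 (k=19): L=76 R=186
Round 3 (k=44): L=186 R=179

Answer: 186 179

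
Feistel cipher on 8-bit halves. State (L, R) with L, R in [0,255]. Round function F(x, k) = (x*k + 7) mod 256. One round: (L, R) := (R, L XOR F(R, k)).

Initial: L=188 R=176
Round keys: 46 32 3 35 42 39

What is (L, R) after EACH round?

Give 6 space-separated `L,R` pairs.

Round 1 (k=46): L=176 R=27
Round 2 (k=32): L=27 R=215
Round 3 (k=3): L=215 R=151
Round 4 (k=35): L=151 R=123
Round 5 (k=42): L=123 R=162
Round 6 (k=39): L=162 R=206

Answer: 176,27 27,215 215,151 151,123 123,162 162,206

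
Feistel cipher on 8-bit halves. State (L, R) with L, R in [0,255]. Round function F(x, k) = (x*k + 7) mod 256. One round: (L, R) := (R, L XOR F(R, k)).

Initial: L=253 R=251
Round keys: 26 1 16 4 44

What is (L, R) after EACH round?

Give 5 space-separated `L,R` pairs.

Answer: 251,120 120,132 132,63 63,135 135,4

Derivation:
Round 1 (k=26): L=251 R=120
Round 2 (k=1): L=120 R=132
Round 3 (k=16): L=132 R=63
Round 4 (k=4): L=63 R=135
Round 5 (k=44): L=135 R=4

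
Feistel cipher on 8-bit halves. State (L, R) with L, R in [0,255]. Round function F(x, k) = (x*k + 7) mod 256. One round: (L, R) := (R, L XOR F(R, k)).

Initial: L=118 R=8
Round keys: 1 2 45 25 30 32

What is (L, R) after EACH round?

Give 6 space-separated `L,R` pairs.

Answer: 8,121 121,241 241,29 29,45 45,80 80,42

Derivation:
Round 1 (k=1): L=8 R=121
Round 2 (k=2): L=121 R=241
Round 3 (k=45): L=241 R=29
Round 4 (k=25): L=29 R=45
Round 5 (k=30): L=45 R=80
Round 6 (k=32): L=80 R=42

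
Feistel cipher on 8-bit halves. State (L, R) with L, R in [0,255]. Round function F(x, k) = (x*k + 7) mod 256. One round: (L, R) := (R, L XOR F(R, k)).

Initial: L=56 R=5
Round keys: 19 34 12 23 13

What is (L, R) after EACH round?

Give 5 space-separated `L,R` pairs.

Round 1 (k=19): L=5 R=94
Round 2 (k=34): L=94 R=134
Round 3 (k=12): L=134 R=17
Round 4 (k=23): L=17 R=8
Round 5 (k=13): L=8 R=126

Answer: 5,94 94,134 134,17 17,8 8,126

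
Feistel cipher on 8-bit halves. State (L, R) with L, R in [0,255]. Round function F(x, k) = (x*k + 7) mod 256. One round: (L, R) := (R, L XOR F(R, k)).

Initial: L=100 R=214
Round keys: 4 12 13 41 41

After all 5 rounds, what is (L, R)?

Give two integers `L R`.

Round 1 (k=4): L=214 R=59
Round 2 (k=12): L=59 R=29
Round 3 (k=13): L=29 R=187
Round 4 (k=41): L=187 R=231
Round 5 (k=41): L=231 R=189

Answer: 231 189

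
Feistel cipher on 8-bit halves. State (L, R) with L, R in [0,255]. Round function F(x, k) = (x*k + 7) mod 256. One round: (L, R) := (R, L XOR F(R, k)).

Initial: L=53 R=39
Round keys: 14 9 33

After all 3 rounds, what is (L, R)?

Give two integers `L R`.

Answer: 36 183

Derivation:
Round 1 (k=14): L=39 R=28
Round 2 (k=9): L=28 R=36
Round 3 (k=33): L=36 R=183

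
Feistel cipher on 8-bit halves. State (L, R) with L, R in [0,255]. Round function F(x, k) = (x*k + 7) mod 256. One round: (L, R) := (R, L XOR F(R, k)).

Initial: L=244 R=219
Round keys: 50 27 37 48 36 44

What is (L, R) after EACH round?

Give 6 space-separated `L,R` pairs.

Answer: 219,57 57,209 209,5 5,38 38,90 90,89

Derivation:
Round 1 (k=50): L=219 R=57
Round 2 (k=27): L=57 R=209
Round 3 (k=37): L=209 R=5
Round 4 (k=48): L=5 R=38
Round 5 (k=36): L=38 R=90
Round 6 (k=44): L=90 R=89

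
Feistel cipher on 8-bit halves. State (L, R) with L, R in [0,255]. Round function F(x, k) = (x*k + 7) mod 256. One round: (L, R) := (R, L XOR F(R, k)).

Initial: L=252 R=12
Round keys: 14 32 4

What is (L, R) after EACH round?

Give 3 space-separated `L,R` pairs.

Answer: 12,83 83,107 107,224

Derivation:
Round 1 (k=14): L=12 R=83
Round 2 (k=32): L=83 R=107
Round 3 (k=4): L=107 R=224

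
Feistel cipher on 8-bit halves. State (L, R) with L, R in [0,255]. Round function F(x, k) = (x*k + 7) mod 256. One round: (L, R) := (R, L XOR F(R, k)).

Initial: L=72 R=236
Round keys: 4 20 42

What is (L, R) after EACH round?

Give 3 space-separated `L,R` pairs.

Answer: 236,255 255,31 31,226

Derivation:
Round 1 (k=4): L=236 R=255
Round 2 (k=20): L=255 R=31
Round 3 (k=42): L=31 R=226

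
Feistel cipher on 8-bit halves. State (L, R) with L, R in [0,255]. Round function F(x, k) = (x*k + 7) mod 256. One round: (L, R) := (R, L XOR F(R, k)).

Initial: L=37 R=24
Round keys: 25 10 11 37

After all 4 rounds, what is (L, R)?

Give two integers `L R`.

Round 1 (k=25): L=24 R=122
Round 2 (k=10): L=122 R=211
Round 3 (k=11): L=211 R=98
Round 4 (k=37): L=98 R=226

Answer: 98 226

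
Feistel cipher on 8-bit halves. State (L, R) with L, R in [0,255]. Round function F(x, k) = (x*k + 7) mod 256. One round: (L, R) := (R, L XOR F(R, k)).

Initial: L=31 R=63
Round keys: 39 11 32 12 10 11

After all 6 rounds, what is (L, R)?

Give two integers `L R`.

Round 1 (k=39): L=63 R=191
Round 2 (k=11): L=191 R=3
Round 3 (k=32): L=3 R=216
Round 4 (k=12): L=216 R=36
Round 5 (k=10): L=36 R=183
Round 6 (k=11): L=183 R=192

Answer: 183 192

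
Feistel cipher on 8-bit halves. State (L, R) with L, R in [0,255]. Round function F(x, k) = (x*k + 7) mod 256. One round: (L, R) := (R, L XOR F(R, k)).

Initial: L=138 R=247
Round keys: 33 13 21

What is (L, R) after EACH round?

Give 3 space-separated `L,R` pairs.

Round 1 (k=33): L=247 R=84
Round 2 (k=13): L=84 R=188
Round 3 (k=21): L=188 R=39

Answer: 247,84 84,188 188,39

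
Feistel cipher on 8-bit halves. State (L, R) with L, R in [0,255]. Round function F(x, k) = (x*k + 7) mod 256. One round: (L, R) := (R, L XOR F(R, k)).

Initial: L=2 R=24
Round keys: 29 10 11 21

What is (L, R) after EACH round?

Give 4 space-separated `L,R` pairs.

Answer: 24,189 189,113 113,95 95,163

Derivation:
Round 1 (k=29): L=24 R=189
Round 2 (k=10): L=189 R=113
Round 3 (k=11): L=113 R=95
Round 4 (k=21): L=95 R=163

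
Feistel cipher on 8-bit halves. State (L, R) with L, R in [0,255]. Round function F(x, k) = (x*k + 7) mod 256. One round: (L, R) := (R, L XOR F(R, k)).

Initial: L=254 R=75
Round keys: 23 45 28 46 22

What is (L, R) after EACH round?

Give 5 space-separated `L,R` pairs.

Answer: 75,58 58,114 114,69 69,31 31,244

Derivation:
Round 1 (k=23): L=75 R=58
Round 2 (k=45): L=58 R=114
Round 3 (k=28): L=114 R=69
Round 4 (k=46): L=69 R=31
Round 5 (k=22): L=31 R=244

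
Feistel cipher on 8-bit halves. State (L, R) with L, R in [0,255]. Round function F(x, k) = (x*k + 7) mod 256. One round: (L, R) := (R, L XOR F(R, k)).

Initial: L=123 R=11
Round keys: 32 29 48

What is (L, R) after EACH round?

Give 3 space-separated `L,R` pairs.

Answer: 11,28 28,56 56,155

Derivation:
Round 1 (k=32): L=11 R=28
Round 2 (k=29): L=28 R=56
Round 3 (k=48): L=56 R=155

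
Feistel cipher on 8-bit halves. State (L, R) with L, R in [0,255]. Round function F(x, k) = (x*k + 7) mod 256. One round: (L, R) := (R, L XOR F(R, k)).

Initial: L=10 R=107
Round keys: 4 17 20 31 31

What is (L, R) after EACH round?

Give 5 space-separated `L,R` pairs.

Answer: 107,185 185,59 59,26 26,22 22,171

Derivation:
Round 1 (k=4): L=107 R=185
Round 2 (k=17): L=185 R=59
Round 3 (k=20): L=59 R=26
Round 4 (k=31): L=26 R=22
Round 5 (k=31): L=22 R=171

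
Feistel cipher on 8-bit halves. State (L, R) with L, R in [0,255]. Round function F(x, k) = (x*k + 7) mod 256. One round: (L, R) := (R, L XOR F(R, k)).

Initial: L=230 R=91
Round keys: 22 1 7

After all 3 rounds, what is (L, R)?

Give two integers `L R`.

Round 1 (k=22): L=91 R=63
Round 2 (k=1): L=63 R=29
Round 3 (k=7): L=29 R=237

Answer: 29 237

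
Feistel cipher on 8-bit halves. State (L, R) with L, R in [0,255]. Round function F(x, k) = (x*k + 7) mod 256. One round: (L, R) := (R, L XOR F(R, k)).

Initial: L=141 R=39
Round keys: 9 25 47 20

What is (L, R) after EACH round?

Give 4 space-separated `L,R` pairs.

Answer: 39,235 235,221 221,113 113,6

Derivation:
Round 1 (k=9): L=39 R=235
Round 2 (k=25): L=235 R=221
Round 3 (k=47): L=221 R=113
Round 4 (k=20): L=113 R=6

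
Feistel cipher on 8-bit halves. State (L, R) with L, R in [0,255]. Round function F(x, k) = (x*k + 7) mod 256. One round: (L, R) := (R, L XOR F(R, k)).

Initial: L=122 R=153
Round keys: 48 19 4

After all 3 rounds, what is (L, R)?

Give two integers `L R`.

Round 1 (k=48): L=153 R=205
Round 2 (k=19): L=205 R=167
Round 3 (k=4): L=167 R=110

Answer: 167 110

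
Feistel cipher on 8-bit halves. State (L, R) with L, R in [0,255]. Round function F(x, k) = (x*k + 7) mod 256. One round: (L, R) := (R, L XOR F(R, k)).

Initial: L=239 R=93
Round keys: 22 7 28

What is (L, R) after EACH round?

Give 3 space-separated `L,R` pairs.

Answer: 93,234 234,48 48,173

Derivation:
Round 1 (k=22): L=93 R=234
Round 2 (k=7): L=234 R=48
Round 3 (k=28): L=48 R=173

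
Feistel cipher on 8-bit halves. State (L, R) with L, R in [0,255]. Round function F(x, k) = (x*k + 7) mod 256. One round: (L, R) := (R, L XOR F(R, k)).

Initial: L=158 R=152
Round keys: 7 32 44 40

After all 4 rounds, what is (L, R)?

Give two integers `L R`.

Answer: 106 40

Derivation:
Round 1 (k=7): L=152 R=177
Round 2 (k=32): L=177 R=191
Round 3 (k=44): L=191 R=106
Round 4 (k=40): L=106 R=40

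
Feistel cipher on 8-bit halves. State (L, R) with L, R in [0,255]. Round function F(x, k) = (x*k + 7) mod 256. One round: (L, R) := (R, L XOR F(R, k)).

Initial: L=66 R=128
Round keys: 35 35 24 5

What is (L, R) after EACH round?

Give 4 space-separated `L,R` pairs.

Answer: 128,197 197,118 118,210 210,87

Derivation:
Round 1 (k=35): L=128 R=197
Round 2 (k=35): L=197 R=118
Round 3 (k=24): L=118 R=210
Round 4 (k=5): L=210 R=87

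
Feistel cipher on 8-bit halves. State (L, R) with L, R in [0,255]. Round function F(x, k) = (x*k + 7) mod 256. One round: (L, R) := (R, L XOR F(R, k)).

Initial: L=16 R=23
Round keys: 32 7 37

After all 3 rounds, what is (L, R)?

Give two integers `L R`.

Round 1 (k=32): L=23 R=247
Round 2 (k=7): L=247 R=223
Round 3 (k=37): L=223 R=181

Answer: 223 181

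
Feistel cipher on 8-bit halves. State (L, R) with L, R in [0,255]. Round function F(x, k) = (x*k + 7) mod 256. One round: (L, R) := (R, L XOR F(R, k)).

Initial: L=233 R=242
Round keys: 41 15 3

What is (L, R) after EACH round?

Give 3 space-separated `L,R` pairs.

Answer: 242,32 32,21 21,102

Derivation:
Round 1 (k=41): L=242 R=32
Round 2 (k=15): L=32 R=21
Round 3 (k=3): L=21 R=102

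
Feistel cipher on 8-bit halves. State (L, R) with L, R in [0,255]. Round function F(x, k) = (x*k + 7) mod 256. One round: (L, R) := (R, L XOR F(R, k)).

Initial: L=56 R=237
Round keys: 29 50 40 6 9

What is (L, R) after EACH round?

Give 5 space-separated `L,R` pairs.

Answer: 237,216 216,218 218,207 207,59 59,213

Derivation:
Round 1 (k=29): L=237 R=216
Round 2 (k=50): L=216 R=218
Round 3 (k=40): L=218 R=207
Round 4 (k=6): L=207 R=59
Round 5 (k=9): L=59 R=213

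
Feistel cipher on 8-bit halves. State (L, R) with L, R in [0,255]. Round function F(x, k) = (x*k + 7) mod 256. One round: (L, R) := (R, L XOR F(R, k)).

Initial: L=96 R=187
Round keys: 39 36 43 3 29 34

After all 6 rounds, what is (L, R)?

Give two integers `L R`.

Answer: 48 255

Derivation:
Round 1 (k=39): L=187 R=228
Round 2 (k=36): L=228 R=172
Round 3 (k=43): L=172 R=15
Round 4 (k=3): L=15 R=152
Round 5 (k=29): L=152 R=48
Round 6 (k=34): L=48 R=255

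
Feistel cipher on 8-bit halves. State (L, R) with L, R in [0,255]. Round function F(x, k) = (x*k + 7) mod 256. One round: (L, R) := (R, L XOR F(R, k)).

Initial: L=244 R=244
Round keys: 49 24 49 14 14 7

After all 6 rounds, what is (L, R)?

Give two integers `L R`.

Round 1 (k=49): L=244 R=79
Round 2 (k=24): L=79 R=155
Round 3 (k=49): L=155 R=253
Round 4 (k=14): L=253 R=70
Round 5 (k=14): L=70 R=38
Round 6 (k=7): L=38 R=87

Answer: 38 87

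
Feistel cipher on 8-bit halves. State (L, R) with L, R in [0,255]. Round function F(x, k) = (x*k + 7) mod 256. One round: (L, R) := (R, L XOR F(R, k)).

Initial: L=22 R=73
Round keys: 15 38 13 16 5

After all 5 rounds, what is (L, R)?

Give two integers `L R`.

Round 1 (k=15): L=73 R=88
Round 2 (k=38): L=88 R=94
Round 3 (k=13): L=94 R=149
Round 4 (k=16): L=149 R=9
Round 5 (k=5): L=9 R=161

Answer: 9 161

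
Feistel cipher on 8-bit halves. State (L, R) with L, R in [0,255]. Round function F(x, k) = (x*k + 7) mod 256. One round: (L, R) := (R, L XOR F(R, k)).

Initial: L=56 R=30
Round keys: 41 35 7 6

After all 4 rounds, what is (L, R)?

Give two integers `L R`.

Round 1 (k=41): L=30 R=237
Round 2 (k=35): L=237 R=112
Round 3 (k=7): L=112 R=250
Round 4 (k=6): L=250 R=147

Answer: 250 147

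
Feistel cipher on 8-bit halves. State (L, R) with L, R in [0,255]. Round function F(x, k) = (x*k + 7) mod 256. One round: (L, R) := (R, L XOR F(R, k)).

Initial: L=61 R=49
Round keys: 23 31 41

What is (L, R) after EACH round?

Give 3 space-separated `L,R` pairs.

Answer: 49,83 83,37 37,167

Derivation:
Round 1 (k=23): L=49 R=83
Round 2 (k=31): L=83 R=37
Round 3 (k=41): L=37 R=167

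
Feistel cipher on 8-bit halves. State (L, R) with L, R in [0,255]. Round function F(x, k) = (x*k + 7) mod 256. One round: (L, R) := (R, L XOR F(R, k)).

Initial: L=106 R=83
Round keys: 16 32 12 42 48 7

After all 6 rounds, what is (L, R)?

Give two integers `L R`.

Answer: 253 237

Derivation:
Round 1 (k=16): L=83 R=93
Round 2 (k=32): L=93 R=244
Round 3 (k=12): L=244 R=42
Round 4 (k=42): L=42 R=31
Round 5 (k=48): L=31 R=253
Round 6 (k=7): L=253 R=237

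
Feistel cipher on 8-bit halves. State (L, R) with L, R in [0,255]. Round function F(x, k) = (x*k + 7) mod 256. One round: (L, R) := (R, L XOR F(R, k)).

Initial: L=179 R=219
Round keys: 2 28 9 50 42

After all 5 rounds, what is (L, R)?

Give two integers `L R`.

Round 1 (k=2): L=219 R=14
Round 2 (k=28): L=14 R=84
Round 3 (k=9): L=84 R=245
Round 4 (k=50): L=245 R=181
Round 5 (k=42): L=181 R=76

Answer: 181 76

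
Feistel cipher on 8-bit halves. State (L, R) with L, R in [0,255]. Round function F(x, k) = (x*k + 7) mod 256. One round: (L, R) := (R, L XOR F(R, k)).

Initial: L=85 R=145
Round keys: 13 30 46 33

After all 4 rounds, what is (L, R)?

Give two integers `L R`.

Answer: 46 161

Derivation:
Round 1 (k=13): L=145 R=49
Round 2 (k=30): L=49 R=84
Round 3 (k=46): L=84 R=46
Round 4 (k=33): L=46 R=161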